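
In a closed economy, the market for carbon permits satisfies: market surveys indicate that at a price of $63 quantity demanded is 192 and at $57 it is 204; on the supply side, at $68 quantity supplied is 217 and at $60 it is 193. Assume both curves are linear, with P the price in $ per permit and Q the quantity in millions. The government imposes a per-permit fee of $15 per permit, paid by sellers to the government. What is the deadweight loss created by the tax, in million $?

Deadweight loss = $135 million.

Demand slope: (204 − 192)/(57 − 63) = -2, so Qd = 318 − 2P.
Supply slope: (193 − 217)/(60 − 68) = 3, so Qs = 3P + 13.
Before the tax: set 318 − 2P = 3P + 13 → P* = $61, Q* = 196.
With the tax collected from sellers, supply shifts: Qs = 3(P − 15) + 13.
New equilibrium: consumers pay $70, sellers receive $55, Q = 178. (Wedge: Pb − Ps = 15.)
Quantity falls by |ΔQ| = |196 − 178| = 18.
DWL = ½ · t · |ΔQ| = ½ · 15 · 18 = $135.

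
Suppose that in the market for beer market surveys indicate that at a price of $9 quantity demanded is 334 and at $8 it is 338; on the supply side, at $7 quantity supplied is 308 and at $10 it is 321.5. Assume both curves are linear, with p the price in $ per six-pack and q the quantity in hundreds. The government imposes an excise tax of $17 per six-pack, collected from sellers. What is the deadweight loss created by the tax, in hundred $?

Demand slope: (338 − 334)/(8 − 9) = -4, so qd = 370 − 4p.
Supply slope: (321.5 − 308)/(10 − 7) = 4.5, so qs = 4.5p + 276.5.
Without the tax, 370 − 4p = 4.5p + 276.5 gives 8.5p = 93.5, so p* = $11 and q* = 326.
With the tax collected from sellers, supply shifts: qs = 4.5(p − 17) + 276.5.
Solving gives q = 290 with buyers paying $20 and sellers receiving $3 (the $17 wedge).
Quantity falls by |ΔQ| = |326 − 290| = 36.
DWL = ½ · t · |ΔQ| = ½ · 17 · 36 = $306.

Deadweight loss = $306 hundred.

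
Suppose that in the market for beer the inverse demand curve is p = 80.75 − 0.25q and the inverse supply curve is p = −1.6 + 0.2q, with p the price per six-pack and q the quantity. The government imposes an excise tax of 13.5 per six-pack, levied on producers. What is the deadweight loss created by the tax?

Rewrite in direct form: qd = 323 − 4p and qs = 5p + 8.
Before the tax: set 323 − 4p = 5p + 8 → p* = 35, q* = 183.
With the tax collected from producers, supply shifts: qs = 5(p − 13.5) + 8.
New equilibrium: buyers pay 42.5, producers receive 29, q = 153. (Wedge: pb − ps = 13.5.)
Quantity falls by |ΔQ| = |183 − 153| = 30.
DWL = ½ · t · |ΔQ| = ½ · 13.5 · 30 = 202.5.

Deadweight loss = 202.5.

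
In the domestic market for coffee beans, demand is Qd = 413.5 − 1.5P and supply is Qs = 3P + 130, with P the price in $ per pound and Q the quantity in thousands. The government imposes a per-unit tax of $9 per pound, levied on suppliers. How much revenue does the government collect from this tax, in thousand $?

Without the tax, 413.5 − 1.5P = 3P + 130 gives 4.5P = 283.5, so P* = $63 and Q* = 319.
With the tax collected from suppliers, supply shifts: Qs = 3(P − 9) + 130.
Solving gives Q = 310 with consumers paying $69 and suppliers receiving $60 (the $9 wedge).
Revenue = t · Q = 9 · 310 = $2790.

Tax revenue = $2790 thousand.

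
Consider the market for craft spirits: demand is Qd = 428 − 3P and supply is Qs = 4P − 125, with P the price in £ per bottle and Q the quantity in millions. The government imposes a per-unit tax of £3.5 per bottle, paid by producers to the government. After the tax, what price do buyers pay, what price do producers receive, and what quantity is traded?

Without the tax, 428 − 3P = 4P − 125 gives 7P = 553, so P* = £79 and Q* = 191.
With the tax collected from producers, supply shifts: Qs = 4(P − 3.5) − 125.
Solving gives Q = 185 with buyers paying £81 and producers receiving £77.5 (the £3.5 wedge).

Buyers pay £81; producers receive £77.5; quantity = 185.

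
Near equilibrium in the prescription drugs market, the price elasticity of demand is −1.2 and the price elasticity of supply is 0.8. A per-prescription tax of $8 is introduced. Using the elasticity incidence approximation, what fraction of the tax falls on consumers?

Consumers' share ≈ 0.4.

Incidence ratio: consumers' share ≈ εs / (εs + |εd|) = 0.8 / (0.8 + 1.2) = 0.4.
Supply is the less elastic side, so consumers bear the smaller share.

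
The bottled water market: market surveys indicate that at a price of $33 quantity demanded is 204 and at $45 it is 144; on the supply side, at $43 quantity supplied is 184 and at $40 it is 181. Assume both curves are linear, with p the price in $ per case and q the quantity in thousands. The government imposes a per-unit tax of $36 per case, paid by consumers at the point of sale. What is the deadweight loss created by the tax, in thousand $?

Deadweight loss = $540 thousand.

Demand slope: (144 − 204)/(45 − 33) = -5, so qd = 369 − 5p.
Supply slope: (181 − 184)/(40 − 43) = 1, so qs = p + 141.
Before the tax: set 369 − 5p = p + 141 → p* = $38, q* = 179.
With the tax collected from consumers, demand (in seller-price terms) shifts: qd = 369 − 5(p + 36).
Solving gives q = 149 with consumers paying $44 and producers receiving $8 (the $36 wedge).
Quantity falls by |ΔQ| = |179 − 149| = 30.
DWL = ½ · t · |ΔQ| = ½ · 36 · 30 = $540.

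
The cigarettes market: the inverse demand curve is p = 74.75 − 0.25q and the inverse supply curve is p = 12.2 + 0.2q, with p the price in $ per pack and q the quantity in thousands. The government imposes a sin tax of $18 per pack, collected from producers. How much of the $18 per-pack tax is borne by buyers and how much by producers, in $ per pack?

Buyers bear $10 per pack; producers bear $8 per pack.

Rewrite in direct form: qd = 299 − 4p and qs = 5p − 61.
Without the tax, 299 − 4p = 5p − 61 gives 9p = 360, so p* = $40 and q* = 139.
With the tax collected from producers, supply shifts: qs = 5(p − 18) − 61.
Solving gives q = 99 with buyers paying $50 and producers receiving $32 (the $18 wedge).
Burden on buyers: $10; on producers: $8. (They sum to $18.)
The less price-elastic side of the market bears the larger share of a per-unit tax.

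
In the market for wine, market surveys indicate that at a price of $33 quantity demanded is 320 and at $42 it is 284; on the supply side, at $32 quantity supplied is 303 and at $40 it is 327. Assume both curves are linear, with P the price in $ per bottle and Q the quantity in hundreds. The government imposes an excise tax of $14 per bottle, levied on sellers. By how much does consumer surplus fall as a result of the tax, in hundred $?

Consumer surplus falls by $1800 hundred.

Demand slope: (284 − 320)/(42 − 33) = -4, so Qd = 452 − 4P.
Supply slope: (327 − 303)/(40 − 32) = 3, so Qs = 3P + 207.
Without the tax, 452 − 4P = 3P + 207 gives 7P = 245, so P* = $35 and Q* = 312.
With the tax collected from sellers, supply shifts: Qs = 3(P − 14) + 207.
Solving gives Q = 288 with buyers paying $41 and sellers receiving $27 (the $14 wedge).
ΔCS is the trapezoid between Q = 288 and Q = 312 of height $6: ½ · (312 + 288) · 6 = $1800.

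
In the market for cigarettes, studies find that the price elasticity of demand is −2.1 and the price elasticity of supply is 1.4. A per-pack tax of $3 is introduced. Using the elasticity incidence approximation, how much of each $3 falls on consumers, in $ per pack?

Incidence ratio: consumers' share ≈ εs / (εs + |εd|) = 1.4 / (1.4 + 2.1) = 0.4.
So consumers bear ≈ 0.4 × $3 = $1.2; producers bear $1.8.

Consumers bear ≈ $1.2 per pack.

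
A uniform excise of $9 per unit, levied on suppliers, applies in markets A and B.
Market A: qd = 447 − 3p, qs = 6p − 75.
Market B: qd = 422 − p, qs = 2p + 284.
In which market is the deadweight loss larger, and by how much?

Market A: pre-tax p* = $58, q* = 273; post-tax q = 255; deadweight loss = $81.
Market B: pre-tax p* = $46, q* = 376; post-tax q = 370; deadweight loss = $27.
Difference: $81 vs $27 → market A is larger by $54.

Market A, by $54.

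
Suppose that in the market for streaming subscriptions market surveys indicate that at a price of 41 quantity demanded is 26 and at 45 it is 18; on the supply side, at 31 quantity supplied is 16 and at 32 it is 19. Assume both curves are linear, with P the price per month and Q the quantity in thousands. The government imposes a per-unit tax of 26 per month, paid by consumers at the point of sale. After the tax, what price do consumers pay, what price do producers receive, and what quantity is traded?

Consumers pay 52.6; producers receive 26.6; quantity = 2.8.

Demand slope: (18 − 26)/(45 − 41) = -2, so Qd = 108 − 2P.
Supply slope: (19 − 16)/(32 − 31) = 3, so Qs = 3P − 77.
Before the tax: set 108 − 2P = 3P − 77 → P* = 37, Q* = 34.
With the tax collected from consumers, demand (in seller-price terms) shifts: Qd = 108 − 2(P + 26).
New equilibrium: consumers pay 52.6, producers receive 26.6, Q = 2.8. (Wedge: Pb − Ps = 26.)
The less price-elastic side of the market bears the larger share of a per-unit tax.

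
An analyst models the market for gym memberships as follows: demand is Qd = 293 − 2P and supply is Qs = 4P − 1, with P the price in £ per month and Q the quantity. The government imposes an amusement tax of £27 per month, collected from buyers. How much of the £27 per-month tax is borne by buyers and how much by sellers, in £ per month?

Buyers bear £18 per month; sellers bear £9 per month.

Without the tax, 293 − 2P = 4P − 1 gives 6P = 294, so P* = £49 and Q* = 195.
With the tax collected from buyers, demand (in seller-price terms) shifts: Qd = 293 − 2(P + 27).
New equilibrium: buyers pay £67, sellers receive £40, Q = 159. (Wedge: Pb − Ps = 27.)
Burden on buyers: £18; on sellers: £9. (They sum to £27.)
The less price-elastic side of the market bears the larger share of a per-unit tax.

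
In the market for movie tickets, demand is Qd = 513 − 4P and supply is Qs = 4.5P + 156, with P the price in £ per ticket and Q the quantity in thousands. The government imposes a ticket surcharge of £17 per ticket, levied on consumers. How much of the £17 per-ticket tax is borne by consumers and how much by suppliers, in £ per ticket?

Before the tax: set 513 − 4P = 4.5P + 156 → P* = £42, Q* = 345.
With the tax collected from consumers, demand (in seller-price terms) shifts: Qd = 513 − 4(P + 17).
New equilibrium: consumers pay £51, suppliers receive £34, Q = 309. (Wedge: Pb − Ps = 17.)
Burden on consumers: £9; on suppliers: £8. (They sum to £17.)

Consumers bear £9 per ticket; suppliers bear £8 per ticket.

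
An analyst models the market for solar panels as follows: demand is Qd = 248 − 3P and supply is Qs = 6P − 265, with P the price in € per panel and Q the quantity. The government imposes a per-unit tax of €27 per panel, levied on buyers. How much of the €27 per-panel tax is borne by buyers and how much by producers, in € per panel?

Before the tax: set 248 − 3P = 6P − 265 → P* = €57, Q* = 77.
With the tax collected from buyers, demand (in seller-price terms) shifts: Qd = 248 − 3(P + 27).
New equilibrium: buyers pay €75, producers receive €48, Q = 23. (Wedge: Pb − Ps = 27.)
Burden on buyers: €18; on producers: €9. (They sum to €27.)
The less price-elastic side of the market bears the larger share of a per-unit tax.

Buyers bear €18 per panel; producers bear €9 per panel.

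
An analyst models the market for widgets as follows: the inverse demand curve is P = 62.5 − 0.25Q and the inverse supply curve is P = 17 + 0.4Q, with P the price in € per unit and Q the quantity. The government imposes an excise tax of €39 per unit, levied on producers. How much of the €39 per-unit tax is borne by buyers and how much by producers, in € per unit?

Buyers bear €15 per unit; producers bear €24 per unit.

Rewrite in direct form: Qd = 250 − 4P and Qs = 2.5P − 42.5.
Without the tax, 250 − 4P = 2.5P − 42.5 gives 6.5P = 292.5, so P* = €45 and Q* = 70.
With the tax collected from producers, supply shifts: Qs = 2.5(P − 39) − 42.5.
New equilibrium: buyers pay €60, producers receive €21, Q = 10. (Wedge: Pb − Ps = 39.)
Burden on buyers: €15; on producers: €24. (They sum to €39.)
The less price-elastic side of the market bears the larger share of a per-unit tax.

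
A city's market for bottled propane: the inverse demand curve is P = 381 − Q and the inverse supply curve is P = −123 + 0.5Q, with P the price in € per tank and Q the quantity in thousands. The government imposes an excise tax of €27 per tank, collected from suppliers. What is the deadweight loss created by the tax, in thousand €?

Deadweight loss = €243 thousand.

Inverting to Q(P) form: Qd = 381 − P; Qs = 2P + 246.
Without the tax, 381 − P = 2P + 246 gives 3P = 135, so P* = €45 and Q* = 336.
With the tax collected from suppliers, supply shifts: Qs = 2(P − 27) + 246.
New equilibrium: buyers pay €63, suppliers receive €36, Q = 318. (Wedge: Pb − Ps = 27.)
Quantity falls by |ΔQ| = |336 − 318| = 18.
DWL = ½ · t · |ΔQ| = ½ · 27 · 18 = €243.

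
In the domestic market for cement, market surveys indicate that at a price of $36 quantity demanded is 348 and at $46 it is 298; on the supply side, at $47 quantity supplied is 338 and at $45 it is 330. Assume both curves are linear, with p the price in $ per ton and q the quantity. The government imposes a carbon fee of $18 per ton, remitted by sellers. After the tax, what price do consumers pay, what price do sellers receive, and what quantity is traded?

Demand slope: (298 − 348)/(46 − 36) = -5, so qd = 528 − 5p.
Supply slope: (330 − 338)/(45 − 47) = 4, so qs = 4p + 150.
Before the tax: set 528 − 5p = 4p + 150 → p* = $42, q* = 318.
With the tax collected from sellers, supply shifts: qs = 4(p − 18) + 150.
Solving gives q = 278 with consumers paying $50 and sellers receiving $32 (the $18 wedge).
The less price-elastic side of the market bears the larger share of a per-unit tax.

Consumers pay $50; sellers receive $32; quantity = 278.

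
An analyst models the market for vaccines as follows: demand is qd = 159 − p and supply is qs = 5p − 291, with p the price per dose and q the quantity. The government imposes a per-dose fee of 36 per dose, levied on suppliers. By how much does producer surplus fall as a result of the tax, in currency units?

Before the tax: set 159 − p = 5p − 291 → p* = 75, q* = 84.
With the tax collected from suppliers, supply shifts: qs = 5(p − 36) − 291.
Solving gives q = 54 with buyers paying 105 and suppliers receiving 69 (the 36 wedge).
ΔPS is the trapezoid between Q = 54 and Q = 84 of height 6: ½ · (84 + 54) · 6 = 414.

Producer surplus falls by 414.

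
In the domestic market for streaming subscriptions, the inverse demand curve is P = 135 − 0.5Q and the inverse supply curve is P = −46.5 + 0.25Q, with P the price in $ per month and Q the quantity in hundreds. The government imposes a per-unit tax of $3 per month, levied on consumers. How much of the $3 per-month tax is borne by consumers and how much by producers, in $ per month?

Consumers bear $2 per month; producers bear $1 per month.

Rewrite in direct form: Qd = 270 − 2P and Qs = 4P + 186.
Without the tax, 270 − 2P = 4P + 186 gives 6P = 84, so P* = $14 and Q* = 242.
With the tax collected from consumers, demand (in seller-price terms) shifts: Qd = 270 − 2(P + 3).
Solving gives Q = 238 with consumers paying $16 and producers receiving $13 (the $3 wedge).
Burden on consumers: $2; on producers: $1. (They sum to $3.)
The less price-elastic side of the market bears the larger share of a per-unit tax.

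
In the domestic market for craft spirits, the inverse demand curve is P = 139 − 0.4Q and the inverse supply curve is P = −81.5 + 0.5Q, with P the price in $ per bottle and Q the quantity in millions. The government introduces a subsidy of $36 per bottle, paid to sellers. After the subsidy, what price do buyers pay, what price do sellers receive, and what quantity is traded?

Buyers pay $25; sellers receive $61; quantity = 285.

Inverting to Q(P) form: Qd = 347.5 − 2.5P; Qs = 2P + 163.
Without the subsidy, 347.5 − 2.5P = 2P + 163 gives 4.5P = 184.5, so P* = $41 and Q* = 245.
With a per-unit subsidy paid to sellers, each receives P + 36 per unit sold, so supply becomes Qs = 2(P + 36) + 163.
New equilibrium: buyers pay $25, sellers receive $61, Q = 285. (Wedge: Pb − Ps = −36.)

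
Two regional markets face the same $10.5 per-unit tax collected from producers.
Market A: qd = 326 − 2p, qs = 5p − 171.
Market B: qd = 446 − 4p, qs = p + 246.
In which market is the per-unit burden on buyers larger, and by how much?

Market A: pre-tax p* = $71, q* = 184; post-tax q = 169; per-unit burden on buyers = $7.5.
Market B: pre-tax p* = $40, q* = 286; post-tax q = 277.6; per-unit burden on buyers = $2.1.
Difference: $7.5 vs $2.1 → market A is larger by $5.4.

Market A, by $5.4.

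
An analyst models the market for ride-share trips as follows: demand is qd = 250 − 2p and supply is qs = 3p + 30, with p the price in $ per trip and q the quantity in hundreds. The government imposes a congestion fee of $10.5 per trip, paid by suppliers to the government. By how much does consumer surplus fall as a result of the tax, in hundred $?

Consumer surplus falls by $980.91 hundred.

Before the tax: set 250 − 2p = 3p + 30 → p* = $44, q* = 162.
With the tax collected from suppliers, supply shifts: qs = 3(p − 10.5) + 30.
Solving gives q = 149.4 with consumers paying $50.3 and suppliers receiving $39.8 (the $10.5 wedge).
ΔCS is the trapezoid between Q = 149.4 and Q = 162 of height $6.3: ½ · (162 + 149.4) · 6.3 = $980.91.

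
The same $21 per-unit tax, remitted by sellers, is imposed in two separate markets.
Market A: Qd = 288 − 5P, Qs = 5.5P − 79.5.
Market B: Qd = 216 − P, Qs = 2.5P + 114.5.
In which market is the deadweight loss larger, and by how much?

Market A, by $420.

Market A: pre-tax P* = $35, Q* = 113; post-tax Q = 58; deadweight loss = $577.5.
Market B: pre-tax P* = $29, Q* = 187; post-tax Q = 172; deadweight loss = $157.5.
Difference: $577.5 vs $157.5 → market A is larger by $420.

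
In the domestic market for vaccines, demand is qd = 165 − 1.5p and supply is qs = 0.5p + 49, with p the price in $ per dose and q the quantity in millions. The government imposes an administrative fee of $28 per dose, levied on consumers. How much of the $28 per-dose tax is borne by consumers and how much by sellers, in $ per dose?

Before the tax: set 165 − 1.5p = 0.5p + 49 → p* = $58, q* = 78.
With the tax collected from consumers, demand (in seller-price terms) shifts: qd = 165 − 1.5(p + 28).
New equilibrium: consumers pay $65, sellers receive $37, q = 67.5. (Wedge: pb − ps = 28.)
Burden on consumers: $7; on sellers: $21. (They sum to $28.)
The less price-elastic side of the market bears the larger share of a per-unit tax.

Consumers bear $7 per dose; sellers bear $21 per dose.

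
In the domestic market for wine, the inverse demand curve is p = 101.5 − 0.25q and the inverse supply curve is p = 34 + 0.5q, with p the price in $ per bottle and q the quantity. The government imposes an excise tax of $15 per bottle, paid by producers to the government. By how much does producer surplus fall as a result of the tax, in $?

Producer surplus falls by $800.

Rewrite in direct form: qd = 406 − 4p and qs = 2p − 68.
Before the tax: set 406 − 4p = 2p − 68 → p* = $79, q* = 90.
With the tax collected from producers, supply shifts: qs = 2(p − 15) − 68.
Solving gives q = 70 with buyers paying $84 and producers receiving $69 (the $15 wedge).
ΔPS is the trapezoid between Q = 70 and Q = 90 of height $10: ½ · (90 + 70) · 10 = $800.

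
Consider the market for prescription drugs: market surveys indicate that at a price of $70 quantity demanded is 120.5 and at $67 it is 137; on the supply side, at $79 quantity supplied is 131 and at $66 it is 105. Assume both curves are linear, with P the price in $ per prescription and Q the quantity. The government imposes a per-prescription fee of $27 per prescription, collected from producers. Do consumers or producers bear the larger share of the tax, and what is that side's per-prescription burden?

Producers bear the larger share: $19.8 per prescription.

Demand slope: (137 − 120.5)/(67 − 70) = -5.5, so Qd = 505.5 − 5.5P.
Supply slope: (105 − 131)/(66 − 79) = 2, so Qs = 2P − 27.
Without the tax, 505.5 − 5.5P = 2P − 27 gives 7.5P = 532.5, so P* = $71 and Q* = 115.
With the tax collected from producers, supply shifts: Qs = 2(P − 27) − 27.
Solving gives Q = 75.4 with consumers paying $78.2 and producers receiving $51.2 (the $27 wedge).
Per-prescription burden: consumers $7.2, producers $19.8.
Producers take the larger share because supply is less price-elastic here (demand slope 5.5 vs supply slope 2).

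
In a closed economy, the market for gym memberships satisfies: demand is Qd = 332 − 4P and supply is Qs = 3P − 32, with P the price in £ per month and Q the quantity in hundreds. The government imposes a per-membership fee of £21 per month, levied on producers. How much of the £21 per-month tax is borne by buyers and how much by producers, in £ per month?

Before the tax: set 332 − 4P = 3P − 32 → P* = £52, Q* = 124.
With the tax collected from producers, supply shifts: Qs = 3(P − 21) − 32.
Solving gives Q = 88 with buyers paying £61 and producers receiving £40 (the £21 wedge).
Burden on buyers: £9; on producers: £12. (They sum to £21.)

Buyers bear £9 per month; producers bear £12 per month.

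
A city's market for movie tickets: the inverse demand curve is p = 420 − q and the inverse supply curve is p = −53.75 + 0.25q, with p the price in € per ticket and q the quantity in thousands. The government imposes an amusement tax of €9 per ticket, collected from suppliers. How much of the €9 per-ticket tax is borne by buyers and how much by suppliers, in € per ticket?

Rewrite in direct form: qd = 420 − p and qs = 4p + 215.
Before the tax: set 420 − p = 4p + 215 → p* = €41, q* = 379.
With the tax collected from suppliers, supply shifts: qs = 4(p − 9) + 215.
Solving gives q = 371.8 with buyers paying €48.2 and suppliers receiving €39.2 (the €9 wedge).
Burden on buyers: €7.2; on suppliers: €1.8. (They sum to €9.)
The less price-elastic side of the market bears the larger share of a per-unit tax.

Buyers bear €7.2 per ticket; suppliers bear €1.8 per ticket.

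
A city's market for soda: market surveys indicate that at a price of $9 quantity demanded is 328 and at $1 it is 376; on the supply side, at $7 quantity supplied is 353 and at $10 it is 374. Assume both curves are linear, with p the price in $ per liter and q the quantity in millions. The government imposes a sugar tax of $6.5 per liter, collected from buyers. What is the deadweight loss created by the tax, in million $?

Demand slope: (376 − 328)/(1 − 9) = -6, so qd = 382 − 6p.
Supply slope: (374 − 353)/(10 − 7) = 7, so qs = 7p + 304.
Before the tax: set 382 − 6p = 7p + 304 → p* = $6, q* = 346.
With the tax collected from buyers, demand (in seller-price terms) shifts: qd = 382 − 6(p + 6.5).
New equilibrium: buyers pay $9.5, producers receive $3, q = 325. (Wedge: pb − ps = 6.5.)
Quantity falls by |ΔQ| = |346 − 325| = 21.
DWL = ½ · t · |ΔQ| = ½ · 6.5 · 21 = $68.25.

Deadweight loss = $68.25 million.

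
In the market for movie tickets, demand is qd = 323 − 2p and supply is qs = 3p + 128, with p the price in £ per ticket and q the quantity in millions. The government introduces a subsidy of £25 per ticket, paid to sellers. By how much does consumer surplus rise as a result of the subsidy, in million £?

Without the subsidy, 323 − 2p = 3p + 128 gives 5p = 195, so p* = £39 and q* = 245.
With a per-unit subsidy paid to sellers, each receives p + 25 per unit sold, so supply becomes qs = 3(p + 25) + 128.
Solving gives q = 275 with consumers paying £24 and sellers receiving £49 (the £25 wedge).
ΔCS is the trapezoid between Q = 275 and Q = 245 of height £15: ½ · (245 + 275) · 15 = £3900.

Consumer surplus rises by £3900 million.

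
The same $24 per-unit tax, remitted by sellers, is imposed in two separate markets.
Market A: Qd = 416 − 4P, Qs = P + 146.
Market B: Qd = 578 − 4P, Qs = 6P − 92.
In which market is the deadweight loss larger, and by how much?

Market B, by $460.8.

Market A: pre-tax P* = $54, Q* = 200; post-tax Q = 180.8; deadweight loss = $230.4.
Market B: pre-tax P* = $67, Q* = 310; post-tax Q = 252.4; deadweight loss = $691.2.
Difference: $230.4 vs $691.2 → market B is larger by $460.8.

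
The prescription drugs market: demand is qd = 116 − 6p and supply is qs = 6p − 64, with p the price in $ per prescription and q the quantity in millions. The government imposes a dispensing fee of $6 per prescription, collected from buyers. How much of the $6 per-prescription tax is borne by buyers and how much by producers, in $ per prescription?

Before the tax: set 116 − 6p = 6p − 64 → p* = $15, q* = 26.
With the tax collected from buyers, demand (in seller-price terms) shifts: qd = 116 − 6(p + 6).
New equilibrium: buyers pay $18, producers receive $12, q = 8. (Wedge: pb − ps = 6.)
Burden on buyers: $3; on producers: $3. (They sum to $6.)
The less price-elastic side of the market bears the larger share of a per-unit tax.

Buyers bear $3 per prescription; producers bear $3 per prescription.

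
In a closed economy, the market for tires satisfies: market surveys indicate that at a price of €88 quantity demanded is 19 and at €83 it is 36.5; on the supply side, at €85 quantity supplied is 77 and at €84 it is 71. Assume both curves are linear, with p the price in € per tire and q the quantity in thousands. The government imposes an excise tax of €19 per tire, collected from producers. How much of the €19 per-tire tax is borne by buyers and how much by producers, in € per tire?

Buyers bear €12 per tire; producers bear €7 per tire.

Demand slope: (36.5 − 19)/(83 − 88) = -3.5, so qd = 327 − 3.5p.
Supply slope: (71 − 77)/(84 − 85) = 6, so qs = 6p − 433.
Without the tax, 327 − 3.5p = 6p − 433 gives 9.5p = 760, so p* = €80 and q* = 47.
With the tax collected from producers, supply shifts: qs = 6(p − 19) − 433.
Solving gives q = 5 with buyers paying €92 and producers receiving €73 (the €19 wedge).
Burden on buyers: €12; on producers: €7. (They sum to €19.)
The less price-elastic side of the market bears the larger share of a per-unit tax.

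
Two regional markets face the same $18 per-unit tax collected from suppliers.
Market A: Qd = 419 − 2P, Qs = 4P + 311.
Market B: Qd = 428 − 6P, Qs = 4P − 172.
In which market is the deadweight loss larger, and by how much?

Market B, by $172.8.

Market A: pre-tax P* = $18, Q* = 383; post-tax Q = 359; deadweight loss = $216.
Market B: pre-tax P* = $60, Q* = 68; post-tax Q = 24.8; deadweight loss = $388.8.
Difference: $216 vs $388.8 → market B is larger by $172.8.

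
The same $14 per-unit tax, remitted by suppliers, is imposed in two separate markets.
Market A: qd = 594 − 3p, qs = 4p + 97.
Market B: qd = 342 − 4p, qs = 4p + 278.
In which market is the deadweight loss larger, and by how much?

Market A: pre-tax p* = $71, q* = 381; post-tax q = 357; deadweight loss = $168.
Market B: pre-tax p* = $8, q* = 310; post-tax q = 282; deadweight loss = $196.
Difference: $168 vs $196 → market B is larger by $28.

Market B, by $28.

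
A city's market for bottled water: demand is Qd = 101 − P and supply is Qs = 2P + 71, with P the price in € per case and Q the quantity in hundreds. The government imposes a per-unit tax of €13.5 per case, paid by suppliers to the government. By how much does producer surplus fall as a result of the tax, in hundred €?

Producer surplus falls by €389.25 hundred.

Without the tax, 101 − P = 2P + 71 gives 3P = 30, so P* = €10 and Q* = 91.
With the tax collected from suppliers, supply shifts: Qs = 2(P − 13.5) + 71.
Solving gives Q = 82 with buyers paying €19 and suppliers receiving €5.5 (the €13.5 wedge).
ΔPS is the trapezoid between Q = 82 and Q = 91 of height €4.5: ½ · (91 + 82) · 4.5 = €389.25.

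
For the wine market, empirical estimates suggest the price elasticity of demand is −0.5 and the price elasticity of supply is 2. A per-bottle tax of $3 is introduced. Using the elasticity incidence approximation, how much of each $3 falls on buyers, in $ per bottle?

Incidence ratio: buyers' share ≈ εs / (εs + |εd|) = 2 / (2 + 0.5) = 0.8.
So buyers bear ≈ 0.8 × $3 = $2.4; suppliers bear $0.6.

Buyers bear ≈ $2.4 per bottle.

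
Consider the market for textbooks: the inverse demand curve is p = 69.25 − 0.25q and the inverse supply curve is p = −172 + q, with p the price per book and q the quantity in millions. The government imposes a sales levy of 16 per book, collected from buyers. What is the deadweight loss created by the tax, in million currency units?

Inverting to q(p) form: qd = 277 − 4p; qs = p + 172.
Without the tax, 277 − 4p = p + 172 gives 5p = 105, so p* = 21 and q* = 193.
With the tax collected from buyers, demand (in seller-price terms) shifts: qd = 277 − 4(p + 16).
New equilibrium: buyers pay 24.2, suppliers receive 8.2, q = 180.2. (Wedge: pb − ps = 16.)
Quantity falls by |ΔQ| = |193 − 180.2| = 12.8.
DWL = ½ · t · |ΔQ| = ½ · 16 · 12.8 = 102.4.

Deadweight loss = 102.4 million.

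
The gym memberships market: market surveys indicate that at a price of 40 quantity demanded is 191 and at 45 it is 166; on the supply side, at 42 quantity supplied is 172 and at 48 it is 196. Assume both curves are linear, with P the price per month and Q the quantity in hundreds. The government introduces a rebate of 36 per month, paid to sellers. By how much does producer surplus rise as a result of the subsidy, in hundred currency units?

Demand slope: (166 − 191)/(45 − 40) = -5, so Qd = 391 − 5P.
Supply slope: (196 − 172)/(48 − 42) = 4, so Qs = 4P + 4.
Without the subsidy, 391 − 5P = 4P + 4 gives 9P = 387, so P* = 43 and Q* = 176.
With a per-unit subsidy paid to sellers, each receives P + 36 per unit sold, so supply becomes Qs = 4(P + 36) + 4.
Solving gives Q = 256 with buyers paying 27 and sellers receiving 63 (the 36 wedge).
ΔPS is the trapezoid between Q = 256 and Q = 176 of height 20: ½ · (176 + 256) · 20 = 4320.

Producer surplus rises by 4320 hundred.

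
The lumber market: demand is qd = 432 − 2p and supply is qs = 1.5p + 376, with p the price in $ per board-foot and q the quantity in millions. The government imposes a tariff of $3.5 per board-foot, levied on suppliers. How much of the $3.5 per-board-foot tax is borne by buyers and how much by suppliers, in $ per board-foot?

Without the tax, 432 − 2p = 1.5p + 376 gives 3.5p = 56, so p* = $16 and q* = 400.
With the tax collected from suppliers, supply shifts: qs = 1.5(p − 3.5) + 376.
New equilibrium: buyers pay $17.5, suppliers receive $14, q = 397. (Wedge: pb − ps = 3.5.)
Burden on buyers: $1.5; on suppliers: $2. (They sum to $3.5.)
The less price-elastic side of the market bears the larger share of a per-unit tax.

Buyers bear $1.5 per board-foot; suppliers bear $2 per board-foot.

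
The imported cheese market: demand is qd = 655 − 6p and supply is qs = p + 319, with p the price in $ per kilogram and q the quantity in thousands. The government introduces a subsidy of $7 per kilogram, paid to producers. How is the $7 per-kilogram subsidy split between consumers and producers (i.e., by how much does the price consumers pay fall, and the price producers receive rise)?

Before the subsidy: set 655 − 6p = p + 319 → p* = $48, q* = 367.
With a per-unit subsidy paid to producers, each receives p + 7 per unit sold, so supply becomes qs = (p + 7) + 319.
New equilibrium: consumers pay $47, producers receive $54, q = 373. (Wedge: pb − ps = −7.)
Gain to consumers: $1; to producers: $6. (They sum to $7.)

Consumers gain $1 per kilogram; producers gain $6 per kilogram.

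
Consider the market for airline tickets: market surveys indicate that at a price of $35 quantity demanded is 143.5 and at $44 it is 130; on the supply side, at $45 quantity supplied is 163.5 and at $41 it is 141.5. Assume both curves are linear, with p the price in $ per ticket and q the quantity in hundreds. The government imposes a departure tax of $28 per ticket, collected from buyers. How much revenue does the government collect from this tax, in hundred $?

Tax revenue = $2884 hundred.

Demand slope: (130 − 143.5)/(44 − 35) = -1.5, so qd = 196 − 1.5p.
Supply slope: (141.5 − 163.5)/(41 − 45) = 5.5, so qs = 5.5p − 84.
Before the tax: set 196 − 1.5p = 5.5p − 84 → p* = $40, q* = 136.
With the tax collected from buyers, demand (in seller-price terms) shifts: qd = 196 − 1.5(p + 28).
Solving gives q = 103 with buyers paying $62 and suppliers receiving $34 (the $28 wedge).
Revenue = t · Q = 28 · 103 = $2884.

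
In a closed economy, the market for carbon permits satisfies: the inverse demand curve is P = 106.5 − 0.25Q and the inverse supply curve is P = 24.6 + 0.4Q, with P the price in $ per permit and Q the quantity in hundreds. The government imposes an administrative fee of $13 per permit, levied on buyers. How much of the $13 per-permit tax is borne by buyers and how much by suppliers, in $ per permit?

Buyers bear $5 per permit; suppliers bear $8 per permit.

Inverting to Q(P) form: Qd = 426 − 4P; Qs = 2.5P − 61.5.
Without the tax, 426 − 4P = 2.5P − 61.5 gives 6.5P = 487.5, so P* = $75 and Q* = 126.
With the tax collected from buyers, demand (in seller-price terms) shifts: Qd = 426 − 4(P + 13).
Solving gives Q = 106 with buyers paying $80 and suppliers receiving $67 (the $13 wedge).
Burden on buyers: $5; on suppliers: $8. (They sum to $13.)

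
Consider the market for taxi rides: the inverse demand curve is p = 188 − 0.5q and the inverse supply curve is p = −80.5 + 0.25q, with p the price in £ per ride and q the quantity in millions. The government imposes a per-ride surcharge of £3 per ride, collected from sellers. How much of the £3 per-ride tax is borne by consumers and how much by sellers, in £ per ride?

Consumers bear £2 per ride; sellers bear £1 per ride.

Inverting to q(p) form: qd = 376 − 2p; qs = 4p + 322.
Before the tax: set 376 − 2p = 4p + 322 → p* = £9, q* = 358.
With the tax collected from sellers, supply shifts: qs = 4(p − 3) + 322.
New equilibrium: consumers pay £11, sellers receive £8, q = 354. (Wedge: pb − ps = 3.)
Burden on consumers: £2; on sellers: £1. (They sum to £3.)
The less price-elastic side of the market bears the larger share of a per-unit tax.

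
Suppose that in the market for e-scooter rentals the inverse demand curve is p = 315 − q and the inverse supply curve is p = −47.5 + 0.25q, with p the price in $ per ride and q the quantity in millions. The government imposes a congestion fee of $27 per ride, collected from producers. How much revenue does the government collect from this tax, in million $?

Inverting to q(p) form: qd = 315 − p; qs = 4p + 190.
Without the tax, 315 − p = 4p + 190 gives 5p = 125, so p* = $25 and q* = 290.
With the tax collected from producers, supply shifts: qs = 4(p − 27) + 190.
Solving gives q = 268.4 with consumers paying $46.6 and producers receiving $19.6 (the $27 wedge).
Revenue = t · Q = 27 · 268.4 = $7246.8.

Tax revenue = $7246.8 million.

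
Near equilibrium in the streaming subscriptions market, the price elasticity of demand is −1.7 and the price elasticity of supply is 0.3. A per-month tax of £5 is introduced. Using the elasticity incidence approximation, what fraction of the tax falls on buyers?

Incidence ratio: buyers' share ≈ εs / (εs + |εd|) = 0.3 / (0.3 + 1.7) = 0.15.
Supply is the less elastic side, so buyers bear the smaller share.

Buyers' share ≈ 0.15.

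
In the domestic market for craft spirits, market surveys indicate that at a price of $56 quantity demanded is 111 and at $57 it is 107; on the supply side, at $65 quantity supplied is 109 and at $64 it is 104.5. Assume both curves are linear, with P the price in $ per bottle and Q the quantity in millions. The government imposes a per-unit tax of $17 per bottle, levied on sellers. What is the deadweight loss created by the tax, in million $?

Deadweight loss = $306 million.

Demand slope: (107 − 111)/(57 − 56) = -4, so Qd = 335 − 4P.
Supply slope: (104.5 − 109)/(64 − 65) = 4.5, so Qs = 4.5P − 183.5.
Before the tax: set 335 − 4P = 4.5P − 183.5 → P* = $61, Q* = 91.
With the tax collected from sellers, supply shifts: Qs = 4.5(P − 17) − 183.5.
New equilibrium: buyers pay $70, sellers receive $53, Q = 55. (Wedge: Pb − Ps = 17.)
Quantity falls by |ΔQ| = |91 − 55| = 36.
DWL = ½ · t · |ΔQ| = ½ · 17 · 36 = $306.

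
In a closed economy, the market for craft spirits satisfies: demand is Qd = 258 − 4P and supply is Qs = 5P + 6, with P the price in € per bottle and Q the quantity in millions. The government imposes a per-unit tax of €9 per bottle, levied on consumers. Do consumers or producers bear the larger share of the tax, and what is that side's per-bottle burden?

Consumers bear the larger share: €5 per bottle.

Before the tax: set 258 − 4P = 5P + 6 → P* = €28, Q* = 146.
With the tax collected from consumers, demand (in seller-price terms) shifts: Qd = 258 − 4(P + 9).
Solving gives Q = 126 with consumers paying €33 and producers receiving €24 (the €9 wedge).
Per-bottle burden: consumers €5, producers €4.
Consumers take the larger share because demand is less price-elastic here (demand slope 4 vs supply slope 5).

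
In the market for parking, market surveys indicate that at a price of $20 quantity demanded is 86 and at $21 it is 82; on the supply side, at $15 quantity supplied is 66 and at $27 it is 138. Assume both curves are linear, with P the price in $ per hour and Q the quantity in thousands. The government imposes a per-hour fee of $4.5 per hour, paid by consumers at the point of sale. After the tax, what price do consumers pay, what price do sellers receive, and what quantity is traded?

Consumers pay $21.7; sellers receive $17.2; quantity = 79.2.

Demand slope: (82 − 86)/(21 − 20) = -4, so Qd = 166 − 4P.
Supply slope: (138 − 66)/(27 − 15) = 6, so Qs = 6P − 24.
Before the tax: set 166 − 4P = 6P − 24 → P* = $19, Q* = 90.
With the tax collected from consumers, demand (in seller-price terms) shifts: Qd = 166 − 4(P + 4.5).
Solving gives Q = 79.2 with consumers paying $21.7 and sellers receiving $17.2 (the $4.5 wedge).
The less price-elastic side of the market bears the larger share of a per-unit tax.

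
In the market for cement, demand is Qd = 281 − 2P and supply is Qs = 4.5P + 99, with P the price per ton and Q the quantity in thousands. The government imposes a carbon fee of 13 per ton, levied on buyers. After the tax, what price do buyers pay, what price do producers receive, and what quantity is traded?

Before the tax: set 281 − 2P = 4.5P + 99 → P* = 28, Q* = 225.
With the tax collected from buyers, demand (in seller-price terms) shifts: Qd = 281 − 2(P + 13).
New equilibrium: buyers pay 37, producers receive 24, Q = 207. (Wedge: Pb − Ps = 13.)

Buyers pay 37; producers receive 24; quantity = 207.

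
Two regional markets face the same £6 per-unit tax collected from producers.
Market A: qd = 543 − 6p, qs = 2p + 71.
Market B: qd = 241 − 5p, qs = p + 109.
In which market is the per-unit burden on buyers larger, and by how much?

Market A: pre-tax p* = £59, q* = 189; post-tax q = 180; per-unit burden on buyers = £1.5.
Market B: pre-tax p* = £22, q* = 131; post-tax q = 126; per-unit burden on buyers = £1.
Difference: £1.5 vs £1 → market A is larger by £0.5.

Market A, by £0.5.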